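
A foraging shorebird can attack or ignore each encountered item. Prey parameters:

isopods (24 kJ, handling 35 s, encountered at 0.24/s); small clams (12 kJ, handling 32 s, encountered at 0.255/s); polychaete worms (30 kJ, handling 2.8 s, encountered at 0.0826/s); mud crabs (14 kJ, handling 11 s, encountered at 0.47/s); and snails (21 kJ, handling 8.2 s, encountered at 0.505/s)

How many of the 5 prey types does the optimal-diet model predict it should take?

Rank by E/h (kJ/s): polychaete worms 10.7, snails 2.56, mud crabs 1.27, isopods 0.686, small clams 0.375. Include each in turn until the next type's E/h falls below the running intake rate.
Rate on top 1: 2.013. snails: 2.56 > 2.013 → include.
Rate on top 2: 2.435. mud crabs: 1.27 < 2.435 → exclude; stop.
Optimal diet: polychaete worms, snails — 2 of 5 types.

2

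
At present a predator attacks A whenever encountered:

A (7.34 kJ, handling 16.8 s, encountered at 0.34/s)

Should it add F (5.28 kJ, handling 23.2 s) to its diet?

Current rate: (0.34×7.34)/(1 + 0.34×16.8) = 0.3718 kJ/s.
F: E/h = 5.28/23.2 = 0.2276 kJ/s.
Since 0.2276 < R, time spent handling F is better spent searching.

No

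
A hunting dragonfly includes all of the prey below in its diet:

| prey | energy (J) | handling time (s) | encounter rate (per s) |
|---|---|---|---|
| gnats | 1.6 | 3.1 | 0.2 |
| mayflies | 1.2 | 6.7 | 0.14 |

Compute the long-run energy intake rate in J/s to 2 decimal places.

0.19 J/s

R = (0.2×1.6 + 0.14×1.2) / (1 + 0.2×3.1 + 0.14×6.7) = 0.488/2.558 = 0.1908 J/s.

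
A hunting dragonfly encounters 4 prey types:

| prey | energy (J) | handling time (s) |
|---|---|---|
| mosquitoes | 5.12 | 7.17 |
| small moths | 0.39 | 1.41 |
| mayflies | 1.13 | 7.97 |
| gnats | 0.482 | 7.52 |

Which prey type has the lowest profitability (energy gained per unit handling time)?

In descending order of E/h:
mosquitoes: 5.12/7.17 = 0.714 J/s
small moths: 0.39/1.41 = 0.277 J/s
mayflies: 1.13/7.97 = 0.142 J/s
gnats: 0.482/7.52 = 0.0641 J/s

gnats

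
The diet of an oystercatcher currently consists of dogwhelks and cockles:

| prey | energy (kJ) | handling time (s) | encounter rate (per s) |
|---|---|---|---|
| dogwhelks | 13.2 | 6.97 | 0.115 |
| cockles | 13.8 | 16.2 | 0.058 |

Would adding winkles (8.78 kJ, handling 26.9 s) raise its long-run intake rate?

Current rate: (0.115×13.2 + 0.058×13.8)/(1 + 0.115×6.97 + 0.058×16.2) = 0.8458 kJ/s.
Profitability of winkles: 8.78/26.9 = 0.3264 kJ/s.
Since 0.3264 < R, time spent handling winkles is better spent searching.

No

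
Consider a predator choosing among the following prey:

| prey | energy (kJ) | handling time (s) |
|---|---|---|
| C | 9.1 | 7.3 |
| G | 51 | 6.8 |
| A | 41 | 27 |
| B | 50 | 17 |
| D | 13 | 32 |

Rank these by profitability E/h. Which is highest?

In descending order of E/h:
G: 51/6.8 = 7.5 kJ/s
B: 50/17 = 2.94 kJ/s
A: 41/27 = 1.52 kJ/s
C: 9.1/7.3 = 1.25 kJ/s
D: 13/32 = 0.406 kJ/s

G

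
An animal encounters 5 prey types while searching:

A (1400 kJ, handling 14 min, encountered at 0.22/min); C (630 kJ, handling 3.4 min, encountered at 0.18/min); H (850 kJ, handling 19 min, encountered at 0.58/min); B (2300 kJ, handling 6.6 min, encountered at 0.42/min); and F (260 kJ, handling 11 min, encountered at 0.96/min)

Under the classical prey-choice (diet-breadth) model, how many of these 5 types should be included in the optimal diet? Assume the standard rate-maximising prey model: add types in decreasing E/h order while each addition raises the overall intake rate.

1

E/h in descending order: B 348, C 185, A 100, H 44.7, F 23.6 kJ/min. The optimal diet is the largest prefix of this list for which every included type satisfies E_i/h_i > R on the types above it.
Rate on top 1: 256.1. C: 185 < 256.1 → exclude; stop.
Optimal diet: B — 1 of 5 types.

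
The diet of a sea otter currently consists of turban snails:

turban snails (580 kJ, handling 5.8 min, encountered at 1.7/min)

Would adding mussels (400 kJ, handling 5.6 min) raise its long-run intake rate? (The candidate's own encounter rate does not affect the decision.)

On turban snails alone, R = ΣλE/(1+Σλh) = 986/10.86 = 90.79 kJ/min.
Profitability of mussels: 400/5.6 = 71.43 kJ/min.
Since 71.43 < R, time spent handling mussels is better spent searching.

No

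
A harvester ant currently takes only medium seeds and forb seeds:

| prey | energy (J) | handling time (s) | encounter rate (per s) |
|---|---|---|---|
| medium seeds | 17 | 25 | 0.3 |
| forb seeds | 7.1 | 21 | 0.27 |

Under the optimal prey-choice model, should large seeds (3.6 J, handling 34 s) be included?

On medium seeds and forb seeds alone, R = ΣλE/(1+Σλh) = 7.017/14.17 = 0.4952 J/s.
Profitability of large seeds: 3.6/34 = 0.1059 J/s.
Since 0.1059 < R, time spent handling large seeds is better spent searching.

No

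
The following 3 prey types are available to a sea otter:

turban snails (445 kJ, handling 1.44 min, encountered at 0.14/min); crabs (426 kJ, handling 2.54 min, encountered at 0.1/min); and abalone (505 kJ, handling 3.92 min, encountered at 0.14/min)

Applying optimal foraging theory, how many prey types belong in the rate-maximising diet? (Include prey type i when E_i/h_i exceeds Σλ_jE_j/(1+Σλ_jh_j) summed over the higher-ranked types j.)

3

E/h in descending order: turban snails 309, crabs 168, abalone 129 kJ/min. The optimal diet is the largest prefix of this list for which every included type satisfies E_i/h_i > R on the types above it.
Rate on top 1: 51.85. crabs: 168 > 51.85 → include.
Rate on top 2: 72.07. abalone: 129 > 72.07 → include.
Optimal diet: turban snails, crabs, abalone — 3 of 3 types.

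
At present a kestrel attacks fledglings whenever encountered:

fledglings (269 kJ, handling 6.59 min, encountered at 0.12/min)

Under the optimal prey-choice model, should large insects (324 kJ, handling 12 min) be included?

Current rate: (0.12×269)/(1 + 0.12×6.59) = 18.03 kJ/min.
Profitability of large insects: 324/12 = 27 kJ/min.
27 > 18.03, so adding large insects raises the average — include it.

Yes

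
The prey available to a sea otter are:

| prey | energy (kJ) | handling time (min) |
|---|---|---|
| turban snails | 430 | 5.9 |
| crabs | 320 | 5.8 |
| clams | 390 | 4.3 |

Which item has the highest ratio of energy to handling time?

clams

In descending order of E/h:
clams: 390/4.3 = 90.7 kJ/min
turban snails: 430/5.9 = 72.9 kJ/min
crabs: 320/5.8 = 55.2 kJ/min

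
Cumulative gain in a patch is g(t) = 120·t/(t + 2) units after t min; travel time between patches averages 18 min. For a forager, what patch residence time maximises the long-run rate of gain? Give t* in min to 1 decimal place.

6.0 min

Maximise g(t)/(T+t): set derivative to zero → g'(t)(T+t) = g(t).
g'(t) = 120·2/(t + 2)². Setting 120·2/(t+2)² = 120t/[(t+2)(18+t)] gives 2(18+t) = t(t+2), so t² = 2×18 = 36.
t* = √36 = 6 min.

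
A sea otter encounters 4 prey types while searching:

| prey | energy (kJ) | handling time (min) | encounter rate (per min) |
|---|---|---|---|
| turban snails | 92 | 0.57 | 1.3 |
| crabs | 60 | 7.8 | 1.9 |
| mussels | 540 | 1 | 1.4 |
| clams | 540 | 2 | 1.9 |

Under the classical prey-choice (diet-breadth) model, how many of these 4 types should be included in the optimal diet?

Profitabilities (E/h, kJ/min): mussels 540, clams 270, turban snails 161, crabs 7.69. Add prey in this order while the next type's profitability exceeds the intake rate on those already taken.
Rate on top 1: 315. clams: 270 < 315 → exclude; stop.
Optimal diet: mussels — 1 of 4 types.

1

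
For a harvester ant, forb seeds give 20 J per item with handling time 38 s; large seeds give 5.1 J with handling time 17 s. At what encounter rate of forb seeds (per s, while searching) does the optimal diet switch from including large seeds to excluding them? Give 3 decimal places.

Drop large seeds once their profitability E₂/h₂ falls below the rate achievable on forb seeds alone: E₂/h₂ = λE₁/(1 + λh₁).
Solve for λ: λE₁h₂ = E₂(1 + λh₁) → λ(E₁h₂ − E₂h₁) = E₂ → λ = E₂/(E₁h₂ − E₂h₁).
λ = 5.1/(20×17 − 5.1×38) = 5.1/146.2 = 0.03488 per s.

0.035 per s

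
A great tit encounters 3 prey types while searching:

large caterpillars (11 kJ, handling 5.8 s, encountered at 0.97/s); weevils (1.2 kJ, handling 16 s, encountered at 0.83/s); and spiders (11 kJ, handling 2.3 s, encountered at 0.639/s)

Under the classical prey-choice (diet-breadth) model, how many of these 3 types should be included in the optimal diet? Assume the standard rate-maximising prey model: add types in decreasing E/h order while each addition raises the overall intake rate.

1

Profitabilities (E/h, kJ/s): spiders 4.78, large caterpillars 1.9, weevils 0.075. Add prey in this order while the next type's profitability exceeds the intake rate on those already taken.
Rate on top 1: 2.846. large caterpillars: 1.9 < 2.846 → exclude; stop.
Optimal diet: spiders — 1 of 3 types.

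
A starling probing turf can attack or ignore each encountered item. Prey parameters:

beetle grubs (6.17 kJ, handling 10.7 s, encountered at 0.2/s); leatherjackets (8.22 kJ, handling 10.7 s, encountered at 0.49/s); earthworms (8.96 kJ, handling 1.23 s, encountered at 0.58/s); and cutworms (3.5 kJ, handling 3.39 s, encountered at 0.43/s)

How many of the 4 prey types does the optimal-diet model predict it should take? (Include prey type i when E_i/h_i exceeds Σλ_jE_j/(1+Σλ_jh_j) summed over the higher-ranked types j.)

1

E/h in descending order: earthworms 7.28, cutworms 1.03, leatherjackets 0.768, beetle grubs 0.577 kJ/s. The optimal diet is the largest prefix of this list for which every included type satisfies E_i/h_i > R on the types above it.
Rate on top 1: 3.033. cutworms: 1.03 < 3.033 → exclude; stop.
Optimal diet: earthworms — 1 of 4 types.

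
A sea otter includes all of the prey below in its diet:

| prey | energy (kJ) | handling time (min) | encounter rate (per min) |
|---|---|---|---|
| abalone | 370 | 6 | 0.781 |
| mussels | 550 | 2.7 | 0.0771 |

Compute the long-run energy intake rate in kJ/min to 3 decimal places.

56.221 kJ/min

R = Σλ_iE_i / (1 + Σλ_ih_i)
Numerator: 0.781×370 + 0.0771×550 = 331.4
Denominator: 1 + 0.781×6 + 0.0771×2.7 = 5.894
R = 331.4/5.894 = 56.22 kJ/min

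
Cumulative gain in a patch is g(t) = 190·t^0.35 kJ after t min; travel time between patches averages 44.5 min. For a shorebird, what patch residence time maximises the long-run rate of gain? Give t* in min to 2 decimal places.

Optimal t* satisfies g'(t*) = g(t*)/(T + t*).
g'(t) = 0.35·190·t^-0.65. Setting 0.35·190·t^-0.65 = 190·t^0.35/(44.5+t) gives 0.35(44.5+t) = t, so 0.65·t = 0.35×44.5.
t* = 0.35×44.5/0.65 = 23.96 min.

23.96 min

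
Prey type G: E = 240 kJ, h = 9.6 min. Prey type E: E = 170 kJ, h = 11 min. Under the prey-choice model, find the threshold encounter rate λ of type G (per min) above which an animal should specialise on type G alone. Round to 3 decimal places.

0.169 per min

At the threshold, the rate on type G alone equals the profitability of type E: λ·240/(1 + λ·9.6) = 170/11 = 15.45.
Rearranging, λ(240 − 15.45×9.6) = 15.45, so λ = 15.45/91.64 = 0.1687 per min.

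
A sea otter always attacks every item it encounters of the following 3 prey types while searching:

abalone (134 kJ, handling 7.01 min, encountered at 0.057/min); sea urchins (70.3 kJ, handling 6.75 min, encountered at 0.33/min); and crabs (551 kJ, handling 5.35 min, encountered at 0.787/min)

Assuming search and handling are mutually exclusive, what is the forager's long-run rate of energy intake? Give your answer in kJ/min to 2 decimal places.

R = Σλ_iE_i / (1 + Σλ_ih_i)
Numerator: 0.057×134 + 0.33×70.3 + 0.787×551 = 464.5
Denominator: 1 + 0.057×7.01 + 0.33×6.75 + 0.787×5.35 = 7.838
R = 464.5/7.838 = 59.26 kJ/min

59.26 kJ/min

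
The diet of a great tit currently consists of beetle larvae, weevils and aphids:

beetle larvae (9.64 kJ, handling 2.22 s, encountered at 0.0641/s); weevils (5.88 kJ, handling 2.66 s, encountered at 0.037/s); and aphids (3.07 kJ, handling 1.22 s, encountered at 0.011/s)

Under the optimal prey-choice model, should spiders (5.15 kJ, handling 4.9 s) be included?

On beetle larvae, weevils and aphids alone, R = ΣλE/(1+Σλh) = 0.8693/1.254 = 0.6931 kJ/s.
Profitability of spiders: 5.15/4.9 = 1.051 kJ/s.
1.051 > 0.6931, so adding spiders raises the average — include it.

Yes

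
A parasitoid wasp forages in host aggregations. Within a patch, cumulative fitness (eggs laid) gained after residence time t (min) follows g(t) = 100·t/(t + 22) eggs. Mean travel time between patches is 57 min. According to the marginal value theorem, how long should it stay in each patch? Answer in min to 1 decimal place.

Maximise g(t)/(T+t): set derivative to zero → g'(t)(T+t) = g(t).
g'(t) = 100·22/(t + 22)². Setting 100·22/(t+22)² = 100t/[(t+22)(57+t)] gives 22(57+t) = t(t+22), so t² = 22×57 = 1254.
t* = √1254 = 35.41 min.

35.4 min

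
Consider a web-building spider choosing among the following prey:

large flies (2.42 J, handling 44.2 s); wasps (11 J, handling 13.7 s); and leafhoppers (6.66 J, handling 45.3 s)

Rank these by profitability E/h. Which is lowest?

large flies

Profitability E/h (J/s): large flies = 2.42/44.2 = 0.0548, wasps = 11/13.7 = 0.803, leafhoppers = 6.66/45.3 = 0.147.
Ranked: wasps > leafhoppers > large flies.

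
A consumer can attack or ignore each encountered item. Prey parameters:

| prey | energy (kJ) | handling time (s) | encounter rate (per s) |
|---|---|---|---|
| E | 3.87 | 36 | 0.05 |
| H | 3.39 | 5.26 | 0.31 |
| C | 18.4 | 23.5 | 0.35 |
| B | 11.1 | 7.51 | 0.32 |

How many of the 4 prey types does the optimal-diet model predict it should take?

Rank by E/h (kJ/s): B 1.48, C 0.783, H 0.644, E 0.107. Include each in turn until the next type's E/h falls below the running intake rate.
Rate on top 1: 1.044. C: 0.783 < 1.044 → exclude; stop.
Optimal diet: B — 1 of 4 types.

1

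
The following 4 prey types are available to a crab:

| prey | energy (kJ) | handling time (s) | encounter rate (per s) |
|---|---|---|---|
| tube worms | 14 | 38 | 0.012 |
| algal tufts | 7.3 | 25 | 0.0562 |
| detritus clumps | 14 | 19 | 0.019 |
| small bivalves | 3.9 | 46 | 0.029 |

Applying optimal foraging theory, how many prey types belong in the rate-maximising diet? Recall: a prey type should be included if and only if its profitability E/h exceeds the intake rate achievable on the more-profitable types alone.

3

Rank by E/h (kJ/s): detritus clumps 0.737, tube worms 0.368, algal tufts 0.292, small bivalves 0.0848. Include each in turn until the next type's E/h falls below the running intake rate.
Rate on top 1: 0.1954. tube worms: 0.368 > 0.1954 → include.
Rate on top 2: 0.2389. algal tufts: 0.292 > 0.2389 → include.
Rate on top 3: 0.262. small bivalves: 0.0848 < 0.262 → exclude; stop.
Optimal diet: detritus clumps, tube worms, algal tufts — 3 of 4 types.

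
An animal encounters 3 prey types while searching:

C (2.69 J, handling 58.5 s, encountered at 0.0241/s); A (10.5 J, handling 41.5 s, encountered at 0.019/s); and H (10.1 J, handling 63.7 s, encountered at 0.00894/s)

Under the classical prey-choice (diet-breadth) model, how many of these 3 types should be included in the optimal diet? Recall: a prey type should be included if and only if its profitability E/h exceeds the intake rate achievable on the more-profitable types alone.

2

Rank by E/h (J/s): A 0.253, H 0.159, C 0.046. Include each in turn until the next type's E/h falls below the running intake rate.
Rate on top 1: 0.1115. H: 0.159 > 0.1115 → include.
Rate on top 2: 0.1229. C: 0.046 < 0.1229 → exclude; stop.
Optimal diet: A, H — 2 of 3 types.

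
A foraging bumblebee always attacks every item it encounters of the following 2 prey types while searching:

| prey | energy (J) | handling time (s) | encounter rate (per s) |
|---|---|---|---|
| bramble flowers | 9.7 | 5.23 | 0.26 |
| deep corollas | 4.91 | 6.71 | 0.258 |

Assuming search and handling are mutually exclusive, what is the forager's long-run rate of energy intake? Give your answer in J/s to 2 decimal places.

0.93 J/s

Energy encountered per unit search time: 0.26×9.7 + 0.258×4.91 = 3.789 J/s.
Handling time per unit search time: 0.26×5.23 + 0.258×6.71 = 3.091.
Rate = 3.789/(1 + 3.091) = 0.9261 J/s.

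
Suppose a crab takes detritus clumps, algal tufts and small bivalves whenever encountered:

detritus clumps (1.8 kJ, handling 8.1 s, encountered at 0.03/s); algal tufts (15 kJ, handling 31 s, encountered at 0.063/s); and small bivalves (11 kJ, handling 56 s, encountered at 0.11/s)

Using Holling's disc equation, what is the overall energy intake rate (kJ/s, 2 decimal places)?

R = (0.03×1.8 + 0.063×15 + 0.11×11) / (1 + 0.03×8.1 + 0.063×31 + 0.11×56) = 2.209/9.356 = 0.2361 kJ/s.

0.24 kJ/s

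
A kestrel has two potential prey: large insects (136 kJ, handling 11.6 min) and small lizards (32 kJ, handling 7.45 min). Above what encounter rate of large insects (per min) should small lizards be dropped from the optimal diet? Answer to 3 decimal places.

At the threshold, the rate on large insects alone equals the profitability of small lizards: λ·136/(1 + λ·11.6) = 32/7.45 = 4.295.
Rearranging, λ(136 − 4.295×11.6) = 4.295, so λ = 4.295/86.17 = 0.04984 per min.

0.050 per min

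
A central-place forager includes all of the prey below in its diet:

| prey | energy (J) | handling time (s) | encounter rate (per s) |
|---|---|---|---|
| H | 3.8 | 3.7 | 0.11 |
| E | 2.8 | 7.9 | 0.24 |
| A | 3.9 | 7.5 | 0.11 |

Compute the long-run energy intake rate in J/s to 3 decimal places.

Energy encountered per unit search time: 0.11×3.8 + 0.24×2.8 + 0.11×3.9 = 1.519 J/s.
Handling time per unit search time: 0.11×3.7 + 0.24×7.9 + 0.11×7.5 = 3.128.
Rate = 1.519/(1 + 3.128) = 0.368 J/s.

0.368 J/s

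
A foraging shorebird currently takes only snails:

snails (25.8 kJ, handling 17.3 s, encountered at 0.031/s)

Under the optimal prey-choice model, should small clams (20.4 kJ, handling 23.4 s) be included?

Yes

On snails alone, R = ΣλE/(1+Σλh) = 0.7998/1.536 = 0.5206 kJ/s.
Profitability of small clams: 20.4/23.4 = 0.8718 kJ/s.
0.8718 > 0.5206, so adding small clams raises the average — include it.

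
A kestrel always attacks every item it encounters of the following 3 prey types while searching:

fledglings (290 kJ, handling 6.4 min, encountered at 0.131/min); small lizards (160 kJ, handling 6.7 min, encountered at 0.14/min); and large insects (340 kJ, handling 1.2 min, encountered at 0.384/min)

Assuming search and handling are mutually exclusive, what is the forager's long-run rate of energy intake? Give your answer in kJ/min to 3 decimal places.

58.986 kJ/min

Energy encountered per unit search time: 0.131×290 + 0.14×160 + 0.384×340 = 191 kJ/min.
Handling time per unit search time: 0.131×6.4 + 0.14×6.7 + 0.384×1.2 = 2.237.
Rate = 191/(1 + 2.237) = 58.99 kJ/min.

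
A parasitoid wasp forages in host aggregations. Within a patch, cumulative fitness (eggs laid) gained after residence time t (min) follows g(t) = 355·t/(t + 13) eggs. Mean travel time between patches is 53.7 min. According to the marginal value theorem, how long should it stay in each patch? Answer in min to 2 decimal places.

Optimal t* satisfies g'(t*) = g(t*)/(T + t*).
g'(t) = 355·13/(t + 13)². Setting 355·13/(t+13)² = 355t/[(t+13)(53.7+t)] gives 13(53.7+t) = t(t+13), so t² = 13×53.7 = 698.1.
t* = √698.1 = 26.42 min.

26.42 min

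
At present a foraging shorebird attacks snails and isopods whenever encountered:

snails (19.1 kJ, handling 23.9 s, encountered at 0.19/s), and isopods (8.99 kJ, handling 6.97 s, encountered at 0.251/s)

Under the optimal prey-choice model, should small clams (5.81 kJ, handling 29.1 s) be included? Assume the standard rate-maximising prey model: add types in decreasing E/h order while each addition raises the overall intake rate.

No

Intake rate on the current diet: R = (0.19×19.1 + 0.251×8.99) / (1 + 0.19×23.9 + 0.251×6.97) = 5.885/7.29 = 0.8073 kJ/s.
small clams: E/h = 5.81/29.1 = 0.1997 kJ/s.
0.1997 < 0.8073, so adding small clams would lower the average — exclude it.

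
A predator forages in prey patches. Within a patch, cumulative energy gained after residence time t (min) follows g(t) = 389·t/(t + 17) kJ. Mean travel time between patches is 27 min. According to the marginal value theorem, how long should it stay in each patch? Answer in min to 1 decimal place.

Optimal t* satisfies g'(t*) = g(t*)/(T + t*).
g'(t) = 389·17/(t + 17)². Setting 389·17/(t+17)² = 389t/[(t+17)(27+t)] gives 17(27+t) = t(t+17), so t² = 17×27 = 459.
t* = √459 = 21.42 min.

21.4 min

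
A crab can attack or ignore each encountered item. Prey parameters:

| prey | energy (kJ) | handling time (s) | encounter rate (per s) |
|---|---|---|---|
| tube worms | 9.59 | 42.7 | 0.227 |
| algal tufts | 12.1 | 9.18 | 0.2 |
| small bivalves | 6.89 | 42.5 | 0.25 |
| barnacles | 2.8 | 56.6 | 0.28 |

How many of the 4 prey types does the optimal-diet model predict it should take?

1

Profitabilities (E/h, kJ/s): algal tufts 1.32, tube worms 0.225, small bivalves 0.162, barnacles 0.0495. Add prey in this order while the next type's profitability exceeds the intake rate on those already taken.
Rate on top 1: 0.8533. tube worms: 0.225 < 0.8533 → exclude; stop.
Optimal diet: algal tufts — 1 of 4 types.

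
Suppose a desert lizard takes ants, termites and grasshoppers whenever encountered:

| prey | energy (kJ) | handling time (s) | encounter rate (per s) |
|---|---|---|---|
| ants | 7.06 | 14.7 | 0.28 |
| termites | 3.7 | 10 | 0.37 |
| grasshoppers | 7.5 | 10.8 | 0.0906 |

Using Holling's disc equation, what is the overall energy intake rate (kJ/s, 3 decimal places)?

0.411 kJ/s

Energy encountered per unit search time: 0.28×7.06 + 0.37×3.7 + 0.0906×7.5 = 4.025 kJ/s.
Handling time per unit search time: 0.28×14.7 + 0.37×10 + 0.0906×10.8 = 8.794.
Rate = 4.025/(1 + 8.794) = 0.411 kJ/s.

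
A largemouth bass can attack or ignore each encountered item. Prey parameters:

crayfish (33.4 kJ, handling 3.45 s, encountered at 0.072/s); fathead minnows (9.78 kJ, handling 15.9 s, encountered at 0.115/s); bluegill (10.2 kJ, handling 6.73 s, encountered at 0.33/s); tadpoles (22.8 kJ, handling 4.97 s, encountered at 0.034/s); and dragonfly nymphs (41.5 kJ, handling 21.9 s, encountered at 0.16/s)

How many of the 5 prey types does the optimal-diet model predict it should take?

E/h in descending order: crayfish 9.68, tadpoles 4.59, dragonfly nymphs 1.89, bluegill 1.52, fathead minnows 0.615 kJ/s. The optimal diet is the largest prefix of this list for which every included type satisfies E_i/h_i > R on the types above it.
Rate on top 1: 1.926. tadpoles: 4.59 > 1.926 → include.
Rate on top 2: 2.244. dragonfly nymphs: 1.89 < 2.244 → exclude; stop.
Optimal diet: crayfish, tadpoles — 2 of 5 types.

2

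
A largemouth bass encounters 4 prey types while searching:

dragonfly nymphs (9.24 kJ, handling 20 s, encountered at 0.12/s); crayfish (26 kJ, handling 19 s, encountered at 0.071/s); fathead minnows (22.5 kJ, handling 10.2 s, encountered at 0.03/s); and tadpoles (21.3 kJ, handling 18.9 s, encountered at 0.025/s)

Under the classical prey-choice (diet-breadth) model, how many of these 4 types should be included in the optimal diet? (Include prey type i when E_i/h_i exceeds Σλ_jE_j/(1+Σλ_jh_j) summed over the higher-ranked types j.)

3

Rank by E/h (kJ/s): fathead minnows 2.21, crayfish 1.37, tadpoles 1.13, dragonfly nymphs 0.462. Include each in turn until the next type's E/h falls below the running intake rate.
Rate on top 1: 0.5168. crayfish: 1.37 > 0.5168 → include.
Rate on top 2: 0.9495. tadpoles: 1.13 > 0.9495 → include.
Rate on top 3: 0.9763. dragonfly nymphs: 0.462 < 0.9763 → exclude; stop.
Optimal diet: fathead minnows, crayfish, tadpoles — 3 of 4 types.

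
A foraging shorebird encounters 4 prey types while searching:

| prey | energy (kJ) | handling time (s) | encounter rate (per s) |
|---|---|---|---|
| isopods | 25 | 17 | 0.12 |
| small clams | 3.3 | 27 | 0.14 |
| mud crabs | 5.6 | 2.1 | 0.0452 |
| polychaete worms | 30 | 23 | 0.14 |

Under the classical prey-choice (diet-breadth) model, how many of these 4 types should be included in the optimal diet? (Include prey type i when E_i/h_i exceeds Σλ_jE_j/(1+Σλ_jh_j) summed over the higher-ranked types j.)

Profitabilities (E/h, kJ/s): mud crabs 2.67, isopods 1.47, polychaete worms 1.3, small clams 0.122. Add prey in this order while the next type's profitability exceeds the intake rate on those already taken.
Rate on top 1: 0.2312. isopods: 1.47 > 0.2312 → include.
Rate on top 2: 1.038. polychaete worms: 1.3 > 1.038 → include.
Rate on top 3: 1.173. small clams: 0.122 < 1.173 → exclude; stop.
Optimal diet: mud crabs, isopods, polychaete worms — 3 of 4 types.

3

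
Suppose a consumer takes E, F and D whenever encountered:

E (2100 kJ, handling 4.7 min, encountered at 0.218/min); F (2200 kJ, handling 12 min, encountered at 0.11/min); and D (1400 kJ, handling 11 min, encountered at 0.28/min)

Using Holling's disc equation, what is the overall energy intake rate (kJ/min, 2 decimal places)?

R = Σλ_iE_i / (1 + Σλ_ih_i)
Numerator: 0.218×2100 + 0.11×2200 + 0.28×1400 = 1092
Denominator: 1 + 0.218×4.7 + 0.11×12 + 0.28×11 = 6.425
R = 1092/6.425 = 169.9 kJ/min

169.94 kJ/min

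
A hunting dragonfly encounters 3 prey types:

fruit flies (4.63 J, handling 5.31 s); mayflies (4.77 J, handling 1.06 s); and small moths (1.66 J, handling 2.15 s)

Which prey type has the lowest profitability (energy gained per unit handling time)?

small moths

Profitability E/h (J/s): fruit flies = 4.63/5.31 = 0.872, mayflies = 4.77/1.06 = 4.5, small moths = 1.66/2.15 = 0.772.
Ranked: mayflies > fruit flies > small moths.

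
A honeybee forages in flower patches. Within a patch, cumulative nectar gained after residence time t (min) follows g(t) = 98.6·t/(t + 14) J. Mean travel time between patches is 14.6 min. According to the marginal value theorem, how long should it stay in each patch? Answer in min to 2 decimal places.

14.30 min

By the marginal value theorem, leave when the instantaneous gain rate g'(t) equals the habitat-wide average g(t)/(T + t).
g'(t) = 98.6·14/(t + 14)². Setting 98.6·14/(t+14)² = 98.6t/[(t+14)(14.6+t)] gives 14(14.6+t) = t(t+14), so t² = 14×14.6 = 204.4.
t* = √204.4 = 14.3 min.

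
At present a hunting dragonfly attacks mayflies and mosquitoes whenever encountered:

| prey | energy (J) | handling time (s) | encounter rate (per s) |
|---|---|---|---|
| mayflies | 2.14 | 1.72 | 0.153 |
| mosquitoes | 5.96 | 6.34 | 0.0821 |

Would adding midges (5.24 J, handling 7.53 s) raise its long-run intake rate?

Yes

On mayflies and mosquitoes alone, R = ΣλE/(1+Σλh) = 0.8167/1.784 = 0.4579 J/s.
midges: E/h = 5.24/7.53 = 0.6959 J/s.
0.6959 > 0.4579, so adding midges raises the average — include it.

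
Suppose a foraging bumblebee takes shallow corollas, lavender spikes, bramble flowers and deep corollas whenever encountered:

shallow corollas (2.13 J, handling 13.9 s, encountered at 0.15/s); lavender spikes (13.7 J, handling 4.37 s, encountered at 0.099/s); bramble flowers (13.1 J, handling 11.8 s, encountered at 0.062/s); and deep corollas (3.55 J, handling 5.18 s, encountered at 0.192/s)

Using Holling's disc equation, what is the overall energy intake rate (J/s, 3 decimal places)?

R = Σλ_iE_i / (1 + Σλ_ih_i)
Numerator: 0.15×2.13 + 0.099×13.7 + 0.062×13.1 + 0.192×3.55 = 3.17
Denominator: 1 + 0.15×13.9 + 0.099×4.37 + 0.062×11.8 + 0.192×5.18 = 5.244
R = 3.17/5.244 = 0.6044 J/s

0.604 J/s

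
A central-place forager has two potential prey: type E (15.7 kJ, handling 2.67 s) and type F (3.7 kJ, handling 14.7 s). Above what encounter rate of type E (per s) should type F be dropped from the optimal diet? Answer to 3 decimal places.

0.017 per s

The zero-one rule: include type F iff E₂/h₂ > λE₁/(1+λh₁). Equality gives the switch point.
λE₁h₂ = E₂ + λE₂h₁ ⇒ λ = E₂/(E₁h₂ − E₂h₁) = 3.7/(230.8 − 9.879) = 0.01675 per s.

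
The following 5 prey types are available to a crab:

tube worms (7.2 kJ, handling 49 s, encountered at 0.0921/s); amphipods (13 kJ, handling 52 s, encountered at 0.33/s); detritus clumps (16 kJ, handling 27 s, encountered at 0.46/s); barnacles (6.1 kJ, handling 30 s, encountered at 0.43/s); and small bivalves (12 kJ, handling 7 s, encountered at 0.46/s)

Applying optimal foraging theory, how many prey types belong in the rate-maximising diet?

Rank by E/h (kJ/s): small bivalves 1.71, detritus clumps 0.593, amphipods 0.25, barnacles 0.203, tube worms 0.147. Include each in turn until the next type's E/h falls below the running intake rate.
Rate on top 1: 1.308. detritus clumps: 0.593 < 1.308 → exclude; stop.
Optimal diet: small bivalves — 1 of 5 types.

1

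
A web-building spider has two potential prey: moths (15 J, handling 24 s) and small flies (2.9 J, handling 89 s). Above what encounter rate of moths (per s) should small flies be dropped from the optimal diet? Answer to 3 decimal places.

At the threshold, the rate on moths alone equals the profitability of small flies: λ·15/(1 + λ·24) = 2.9/89 = 0.03258.
Rearranging, λ(15 − 0.03258×24) = 0.03258, so λ = 0.03258/14.22 = 0.002292 per s.

0.002 per s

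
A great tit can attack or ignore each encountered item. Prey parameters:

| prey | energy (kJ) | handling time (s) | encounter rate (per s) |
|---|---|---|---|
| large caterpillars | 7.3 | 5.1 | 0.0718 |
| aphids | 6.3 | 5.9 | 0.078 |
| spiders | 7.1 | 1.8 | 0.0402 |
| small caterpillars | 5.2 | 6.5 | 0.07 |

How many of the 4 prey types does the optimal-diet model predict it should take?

Profitabilities (E/h, kJ/s): spiders 3.94, large caterpillars 1.43, aphids 1.07, small caterpillars 0.8. Add prey in this order while the next type's profitability exceeds the intake rate on those already taken.
Rate on top 1: 0.2662. large caterpillars: 1.43 > 0.2662 → include.
Rate on top 2: 0.5628. aphids: 1.07 > 0.5628 → include.
Rate on top 3: 0.6852. small caterpillars: 0.8 > 0.6852 → include.
Optimal diet: spiders, large caterpillars, aphids, small caterpillars — 4 of 4 types.

4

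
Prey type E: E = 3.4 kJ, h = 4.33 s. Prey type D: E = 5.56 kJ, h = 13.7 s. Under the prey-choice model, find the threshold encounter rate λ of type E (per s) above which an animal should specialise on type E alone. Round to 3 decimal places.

At the threshold, the rate on type E alone equals the profitability of type D: λ·3.4/(1 + λ·4.33) = 5.56/13.7 = 0.4058.
Rearranging, λ(3.4 − 0.4058×4.33) = 0.4058, so λ = 0.4058/1.643 = 0.2471 per s.

0.247 per s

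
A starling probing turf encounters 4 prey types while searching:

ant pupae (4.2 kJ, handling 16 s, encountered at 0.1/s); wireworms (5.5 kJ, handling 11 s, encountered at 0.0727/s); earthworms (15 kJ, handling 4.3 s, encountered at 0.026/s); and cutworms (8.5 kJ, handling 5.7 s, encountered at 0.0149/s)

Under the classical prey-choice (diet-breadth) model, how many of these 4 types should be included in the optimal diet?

Rank by E/h (kJ/s): earthworms 3.49, cutworms 1.49, wireworms 0.5, ant pupae 0.263. Include each in turn until the next type's E/h falls below the running intake rate.
Rate on top 1: 0.3508. cutworms: 1.49 > 0.3508 → include.
Rate on top 2: 0.4317. wireworms: 0.5 > 0.4317 → include.
Rate on top 3: 0.4591. ant pupae: 0.263 < 0.4591 → exclude; stop.
Optimal diet: earthworms, cutworms, wireworms — 3 of 4 types.

3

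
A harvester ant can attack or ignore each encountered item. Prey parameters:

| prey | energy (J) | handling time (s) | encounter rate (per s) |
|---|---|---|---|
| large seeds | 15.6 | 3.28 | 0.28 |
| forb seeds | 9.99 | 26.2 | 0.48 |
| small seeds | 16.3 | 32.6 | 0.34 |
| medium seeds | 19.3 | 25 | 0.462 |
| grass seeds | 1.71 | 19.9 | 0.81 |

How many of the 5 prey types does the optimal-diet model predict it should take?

1

Profitabilities (E/h, J/s): large seeds 4.76, medium seeds 0.772, small seeds 0.5, forb seeds 0.381, grass seeds 0.0859. Add prey in this order while the next type's profitability exceeds the intake rate on those already taken.
Rate on top 1: 2.277. medium seeds: 0.772 < 2.277 → exclude; stop.
Optimal diet: large seeds — 1 of 5 types.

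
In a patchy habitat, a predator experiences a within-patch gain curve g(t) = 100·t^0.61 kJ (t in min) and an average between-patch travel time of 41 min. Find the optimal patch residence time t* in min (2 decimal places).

By the marginal value theorem, leave when the instantaneous gain rate g'(t) equals the habitat-wide average g(t)/(T + t).
g'(t) = 0.61·100·t^-0.39. Setting 0.61·100·t^-0.39 = 100·t^0.61/(41+t) gives 0.61(41+t) = t, so 0.39·t = 0.61×41.
t* = 0.61×41/0.39 = 64.13 min.

64.13 min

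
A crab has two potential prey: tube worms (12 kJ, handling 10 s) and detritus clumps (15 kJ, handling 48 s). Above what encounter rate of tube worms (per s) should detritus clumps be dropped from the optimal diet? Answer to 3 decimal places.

0.035 per s

The zero-one rule: include detritus clumps iff E₂/h₂ > λE₁/(1+λh₁). Equality gives the switch point.
λE₁h₂ = E₂ + λE₂h₁ ⇒ λ = E₂/(E₁h₂ − E₂h₁) = 15/(576 − 150) = 0.03521 per s.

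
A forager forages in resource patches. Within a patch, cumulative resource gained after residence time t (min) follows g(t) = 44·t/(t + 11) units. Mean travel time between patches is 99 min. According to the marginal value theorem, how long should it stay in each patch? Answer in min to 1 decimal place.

33.0 min

Maximise g(t)/(T+t): set derivative to zero → g'(t)(T+t) = g(t).
g'(t) = 44·11/(t + 11)². Setting 44·11/(t+11)² = 44t/[(t+11)(99+t)] gives 11(99+t) = t(t+11), so t² = 11×99 = 1089.
t* = √1089 = 33 min.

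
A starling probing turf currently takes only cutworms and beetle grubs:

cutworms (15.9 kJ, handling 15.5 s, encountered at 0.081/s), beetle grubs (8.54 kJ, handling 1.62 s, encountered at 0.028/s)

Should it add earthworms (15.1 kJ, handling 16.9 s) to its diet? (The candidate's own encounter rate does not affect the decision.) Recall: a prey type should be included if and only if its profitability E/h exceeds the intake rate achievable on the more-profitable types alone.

Yes

Intake rate on the current diet: R = (0.081×15.9 + 0.028×8.54) / (1 + 0.081×15.5 + 0.028×1.62) = 1.527/2.301 = 0.6637 kJ/s.
Profitability of earthworms: 15.1/16.9 = 0.8935 kJ/s.
0.8935 > 0.6637, so adding earthworms raises the average — include it.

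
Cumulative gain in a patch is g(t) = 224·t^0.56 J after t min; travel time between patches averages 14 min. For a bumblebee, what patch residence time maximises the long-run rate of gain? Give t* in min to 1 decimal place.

17.8 min

By the marginal value theorem, leave when the instantaneous gain rate g'(t) equals the habitat-wide average g(t)/(T + t).
g'(t) = 0.56·224·t^-0.44. Setting 0.56·224·t^-0.44 = 224·t^0.56/(14+t) gives 0.56(14+t) = t, so 0.44·t = 0.56×14.
t* = 0.56×14/0.44 = 17.82 min.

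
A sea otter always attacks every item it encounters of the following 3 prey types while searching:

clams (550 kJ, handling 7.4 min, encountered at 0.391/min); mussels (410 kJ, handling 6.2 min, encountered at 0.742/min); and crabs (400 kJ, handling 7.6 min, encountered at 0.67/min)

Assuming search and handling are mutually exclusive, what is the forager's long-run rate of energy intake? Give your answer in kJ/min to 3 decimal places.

R = (0.391×550 + 0.742×410 + 0.67×400) / (1 + 0.391×7.4 + 0.742×6.2 + 0.67×7.6) = 787.3/13.59 = 57.95 kJ/min.

57.948 kJ/min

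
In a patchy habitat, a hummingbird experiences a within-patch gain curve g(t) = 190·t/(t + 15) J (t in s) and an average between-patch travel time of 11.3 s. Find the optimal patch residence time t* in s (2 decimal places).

13.02 s

Optimal t* satisfies g'(t*) = g(t*)/(T + t*).
g'(t) = 190·15/(t + 15)². Setting 190·15/(t+15)² = 190t/[(t+15)(11.3+t)] gives 15(11.3+t) = t(t+15), so t² = 15×11.3 = 169.5.
t* = √169.5 = 13.02 s.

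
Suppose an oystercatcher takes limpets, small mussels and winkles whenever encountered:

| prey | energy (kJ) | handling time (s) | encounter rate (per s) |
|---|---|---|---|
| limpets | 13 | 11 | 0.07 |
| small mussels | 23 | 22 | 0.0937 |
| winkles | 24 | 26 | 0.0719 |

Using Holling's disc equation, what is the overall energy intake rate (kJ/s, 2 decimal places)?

0.84 kJ/s

R = (0.07×13 + 0.0937×23 + 0.0719×24) / (1 + 0.07×11 + 0.0937×22 + 0.0719×26) = 4.791/5.701 = 0.8404 kJ/s.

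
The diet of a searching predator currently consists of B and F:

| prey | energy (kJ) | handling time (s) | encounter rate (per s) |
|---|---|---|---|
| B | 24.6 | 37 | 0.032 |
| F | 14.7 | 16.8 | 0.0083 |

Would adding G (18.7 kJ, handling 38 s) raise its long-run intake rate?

Yes

On B and F alone, R = ΣλE/(1+Σλh) = 0.9092/2.323 = 0.3913 kJ/s.
G: E/h = 18.7/38 = 0.4921 kJ/s.
0.4921 > 0.3913, so adding G raises the average — include it.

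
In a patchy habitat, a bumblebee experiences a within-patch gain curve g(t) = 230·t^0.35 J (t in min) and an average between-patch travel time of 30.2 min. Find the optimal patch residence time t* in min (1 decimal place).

16.3 min

By the marginal value theorem, leave when the instantaneous gain rate g'(t) equals the habitat-wide average g(t)/(T + t).
g'(t) = 0.35·230·t^-0.65. Setting 0.35·230·t^-0.65 = 230·t^0.35/(30.2+t) gives 0.35(30.2+t) = t, so 0.65·t = 0.35×30.2.
t* = 0.35×30.2/0.65 = 16.26 min.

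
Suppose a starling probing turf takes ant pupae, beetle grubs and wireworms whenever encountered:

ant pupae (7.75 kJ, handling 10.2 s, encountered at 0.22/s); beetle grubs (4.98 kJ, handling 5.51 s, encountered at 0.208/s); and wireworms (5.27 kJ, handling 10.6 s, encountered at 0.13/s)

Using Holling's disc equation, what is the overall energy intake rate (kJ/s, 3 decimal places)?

0.594 kJ/s

R = (0.22×7.75 + 0.208×4.98 + 0.13×5.27) / (1 + 0.22×10.2 + 0.208×5.51 + 0.13×10.6) = 3.426/5.768 = 0.5939 kJ/s.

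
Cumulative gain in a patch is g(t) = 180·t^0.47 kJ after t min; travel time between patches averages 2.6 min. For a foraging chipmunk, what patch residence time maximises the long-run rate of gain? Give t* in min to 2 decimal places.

2.31 min

By the marginal value theorem, leave when the instantaneous gain rate g'(t) equals the habitat-wide average g(t)/(T + t).
g'(t) = 0.47·180·t^-0.53. Setting 0.47·180·t^-0.53 = 180·t^0.47/(2.6+t) gives 0.47(2.6+t) = t, so 0.53·t = 0.47×2.6.
t* = 0.47×2.6/0.53 = 2.306 min.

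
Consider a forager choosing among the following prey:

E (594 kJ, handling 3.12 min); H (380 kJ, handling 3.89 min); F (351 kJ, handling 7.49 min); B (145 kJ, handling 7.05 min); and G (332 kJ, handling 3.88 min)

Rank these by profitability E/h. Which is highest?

E

In descending order of E/h:
E: 594/3.12 = 190 kJ/min
H: 380/3.89 = 97.7 kJ/min
G: 332/3.88 = 85.6 kJ/min
F: 351/7.49 = 46.9 kJ/min
B: 145/7.05 = 20.6 kJ/min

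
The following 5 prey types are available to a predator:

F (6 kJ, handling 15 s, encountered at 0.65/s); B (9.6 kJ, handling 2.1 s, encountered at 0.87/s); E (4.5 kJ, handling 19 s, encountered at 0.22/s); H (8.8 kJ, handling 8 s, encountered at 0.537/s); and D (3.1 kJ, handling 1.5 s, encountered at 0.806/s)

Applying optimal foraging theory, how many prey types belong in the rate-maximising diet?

Profitabilities (E/h, kJ/s): B 4.57, D 2.07, H 1.1, F 0.4, E 0.237. Add prey in this order while the next type's profitability exceeds the intake rate on those already taken.
Rate on top 1: 2.954. D: 2.07 < 2.954 → exclude; stop.
Optimal diet: B — 1 of 5 types.

1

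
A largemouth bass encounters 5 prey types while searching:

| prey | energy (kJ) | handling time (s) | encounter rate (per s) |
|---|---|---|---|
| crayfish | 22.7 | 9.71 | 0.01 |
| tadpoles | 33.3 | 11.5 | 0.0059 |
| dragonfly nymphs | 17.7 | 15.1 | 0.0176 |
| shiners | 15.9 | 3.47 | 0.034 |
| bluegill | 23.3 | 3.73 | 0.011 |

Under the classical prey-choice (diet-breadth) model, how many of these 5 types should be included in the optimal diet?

Profitabilities (E/h, kJ/s): bluegill 6.25, shiners 4.58, tadpoles 2.9, crayfish 2.34, dragonfly nymphs 1.17. Add prey in this order while the next type's profitability exceeds the intake rate on those already taken.
Rate on top 1: 0.2462. shiners: 4.58 > 0.2462 → include.
Rate on top 2: 0.6876. tadpoles: 2.9 > 0.6876 → include.
Rate on top 3: 0.8097. crayfish: 2.34 > 0.8097 → include.
Rate on top 4: 0.9218. dragonfly nymphs: 1.17 > 0.9218 → include.
Optimal diet: bluegill, shiners, tadpoles, crayfish, dragonfly nymphs — 5 of 5 types.

5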